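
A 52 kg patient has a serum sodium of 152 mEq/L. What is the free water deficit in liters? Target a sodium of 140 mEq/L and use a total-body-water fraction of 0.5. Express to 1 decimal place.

2.2 L

TBW = 0.5 · 52 = 26 L
Free water deficit = TBW · (Na/140 − 1)
= 26 · (152/140 − 1)
= 26 · 0.0857
= 2.23 L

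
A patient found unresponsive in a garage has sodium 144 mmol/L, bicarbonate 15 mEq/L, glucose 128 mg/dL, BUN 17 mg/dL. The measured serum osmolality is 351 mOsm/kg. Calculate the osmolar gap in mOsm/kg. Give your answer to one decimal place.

49.8 mOsm/kg

Calculated osmolality = 2·Na + glucose/18 + BUN/2.8
= 2·144 + 128/18 + 17/2.8
= 288 + 7.11 + 6.07
= 301.18 mOsm/kg ≈ 301.2 mOsm/kg
Osmolar gap = measured − calculated = 351 − 301.2 = 49.8 mOsm/kg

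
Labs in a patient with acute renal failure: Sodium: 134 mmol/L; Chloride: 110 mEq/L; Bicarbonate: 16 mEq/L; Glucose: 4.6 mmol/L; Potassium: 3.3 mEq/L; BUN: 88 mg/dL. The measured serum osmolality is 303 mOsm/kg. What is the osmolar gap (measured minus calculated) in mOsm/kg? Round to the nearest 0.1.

Calculated osmolality = 2·Na + glucose + BUN/2.8
= 2·134 + 4.6 + 88/2.8
= 268 + 4.60 + 31.43
= 304.03 mOsm/kg ≈ 304.0 mOsm/kg
Osmolar gap = measured − calculated = 303 − 304.0 = -1.0 mOsm/kg

-1.0 mOsm/kg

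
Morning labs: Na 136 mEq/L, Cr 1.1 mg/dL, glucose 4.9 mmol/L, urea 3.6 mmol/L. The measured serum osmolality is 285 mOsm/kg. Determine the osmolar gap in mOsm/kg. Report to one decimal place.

4.5 mOsm/kg

Calculated osmolality = 2·Na + glucose + urea
= 2·136 + 4.9 + 3.6
= 272 + 4.90 + 3.60
= 280.5 mOsm/kg ≈ 280.5 mOsm/kg
Osmolar gap = measured − calculated = 285 − 280.5 = 4.5 mOsm/kg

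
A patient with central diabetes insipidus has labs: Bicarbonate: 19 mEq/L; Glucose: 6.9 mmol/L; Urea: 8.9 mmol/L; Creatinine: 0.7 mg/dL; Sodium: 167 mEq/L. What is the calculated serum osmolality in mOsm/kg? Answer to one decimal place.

349.8 mOsm/kg

Calculated osmolality = 2·Na + glucose + urea
= 2·167 + 6.9 + 8.9
= 334 + 6.90 + 8.90
= 349.8 mOsm/kg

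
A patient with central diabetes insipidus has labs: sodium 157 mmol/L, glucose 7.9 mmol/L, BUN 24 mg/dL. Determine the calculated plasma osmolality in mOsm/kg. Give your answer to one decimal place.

330.5 mOsm/kg

Calculated osmolality = 2·Na + glucose + BUN/2.8
= 2·157 + 7.9 + 24/2.8
= 314 + 7.90 + 8.57
= 330.47 mOsm/kg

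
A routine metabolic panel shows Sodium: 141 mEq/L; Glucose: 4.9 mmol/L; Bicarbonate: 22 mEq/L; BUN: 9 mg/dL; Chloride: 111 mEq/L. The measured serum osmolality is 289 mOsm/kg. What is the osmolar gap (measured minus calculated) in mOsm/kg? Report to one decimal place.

-1.1 mOsm/kg

Calculated osmolality = 2·Na + glucose + BUN/2.8
= 2·141 + 4.9 + 9/2.8
= 282 + 4.90 + 3.21
= 290.11 mOsm/kg ≈ 290.1 mOsm/kg
Osmolar gap = measured − calculated = 289 − 290.1 = -1.1 mOsm/kg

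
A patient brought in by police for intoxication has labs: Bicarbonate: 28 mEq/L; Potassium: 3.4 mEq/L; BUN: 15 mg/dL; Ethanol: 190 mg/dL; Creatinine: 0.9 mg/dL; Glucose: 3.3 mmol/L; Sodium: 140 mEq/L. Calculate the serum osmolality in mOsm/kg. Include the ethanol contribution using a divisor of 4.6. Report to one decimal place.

330.0 mOsm/kg

Calculated osmolality = 2·Na + glucose + BUN/2.8 + ethanol/4.6
= 2·140 + 3.3 + 15/2.8 + 190/4.6
= 280 + 3.30 + 5.36 + 41.30
= 329.96 mOsm/kg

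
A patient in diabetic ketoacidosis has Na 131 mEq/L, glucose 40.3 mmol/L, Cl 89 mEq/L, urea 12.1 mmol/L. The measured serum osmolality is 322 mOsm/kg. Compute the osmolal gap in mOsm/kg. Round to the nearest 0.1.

7.6 mOsm/kg

Calculated osmolality = 2·Na + glucose + urea
= 2·131 + 40.3 + 12.1
= 262 + 40.30 + 12.10
= 314.4 mOsm/kg ≈ 314.4 mOsm/kg
Osmolar gap = measured − calculated = 322 − 314.4 = 7.6 mOsm/kg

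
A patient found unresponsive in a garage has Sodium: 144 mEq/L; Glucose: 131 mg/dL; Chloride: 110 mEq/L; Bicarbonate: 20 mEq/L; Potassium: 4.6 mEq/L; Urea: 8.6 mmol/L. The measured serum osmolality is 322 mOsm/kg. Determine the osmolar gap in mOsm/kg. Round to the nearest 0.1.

Calculated osmolality = 2·Na + glucose/18 + urea
= 2·144 + 131/18 + 8.6
= 288 + 7.28 + 8.60
= 303.88 mOsm/kg ≈ 303.9 mOsm/kg
Osmolar gap = measured − calculated = 322 − 303.9 = 18.1 mOsm/kg

18.1 mOsm/kg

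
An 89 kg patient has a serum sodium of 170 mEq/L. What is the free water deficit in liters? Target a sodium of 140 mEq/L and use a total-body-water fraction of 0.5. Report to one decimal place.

9.5 L

TBW = 0.5 · 89 = 44.5 L
Free water deficit = TBW · (Na/140 − 1)
= 44.5 · (170/140 − 1)
= 44.5 · 0.2143
= 9.54 L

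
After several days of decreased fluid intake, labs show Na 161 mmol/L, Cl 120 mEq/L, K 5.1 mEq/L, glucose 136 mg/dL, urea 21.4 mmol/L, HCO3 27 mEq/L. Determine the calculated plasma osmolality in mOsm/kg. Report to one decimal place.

351.0 mOsm/kg

Calculated osmolality = 2·Na + glucose/18 + urea
= 2·161 + 136/18 + 21.4
= 322 + 7.56 + 21.40
= 350.96 mOsm/kg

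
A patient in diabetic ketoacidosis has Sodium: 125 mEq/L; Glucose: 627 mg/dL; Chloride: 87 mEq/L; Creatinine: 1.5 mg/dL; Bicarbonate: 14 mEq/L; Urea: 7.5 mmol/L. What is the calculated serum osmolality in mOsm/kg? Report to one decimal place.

292.3 mOsm/kg

Calculated osmolality = 2·Na + glucose/18 + urea
= 2·125 + 627/18 + 7.5
= 250 + 34.83 + 7.50
= 292.33 mOsm/kg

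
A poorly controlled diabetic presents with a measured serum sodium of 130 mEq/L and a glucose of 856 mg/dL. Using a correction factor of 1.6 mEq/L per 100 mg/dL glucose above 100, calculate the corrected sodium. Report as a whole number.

142 mEq/L

Corrected Na = measured Na + 1.6 · (glucose − 100)/100
= 130 + 1.6 · (856 − 100)/100
= 130 + 12.1
= 142.1 mEq/L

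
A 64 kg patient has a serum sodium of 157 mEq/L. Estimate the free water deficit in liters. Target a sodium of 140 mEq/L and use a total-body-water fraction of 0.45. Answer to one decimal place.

3.5 L

TBW = 0.45 · 64 = 28.8 L
Free water deficit = TBW · (Na/140 − 1)
= 28.8 · (157/140 − 1)
= 28.8 · 0.1214
= 3.5 L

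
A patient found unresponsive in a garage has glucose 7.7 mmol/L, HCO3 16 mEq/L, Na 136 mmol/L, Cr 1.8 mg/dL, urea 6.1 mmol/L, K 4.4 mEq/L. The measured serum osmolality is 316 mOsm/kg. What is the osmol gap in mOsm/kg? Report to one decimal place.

Calculated osmolality = 2·Na + glucose + urea
= 2·136 + 7.7 + 6.1
= 272 + 7.70 + 6.10
= 285.8 mOsm/kg ≈ 285.8 mOsm/kg
Osmolar gap = measured − calculated = 316 − 285.8 = 30.2 mOsm/kg

30.2 mOsm/kg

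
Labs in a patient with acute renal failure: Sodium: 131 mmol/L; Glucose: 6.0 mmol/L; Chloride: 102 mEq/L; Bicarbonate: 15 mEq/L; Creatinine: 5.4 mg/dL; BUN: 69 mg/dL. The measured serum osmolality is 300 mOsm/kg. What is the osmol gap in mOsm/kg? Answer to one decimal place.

Calculated osmolality = 2·Na + glucose + BUN/2.8
= 2·131 + 6 + 69/2.8
= 262 + 6 + 24.64
= 292.64 mOsm/kg ≈ 292.6 mOsm/kg
Osmolar gap = measured − calculated = 300 − 292.6 = 7.4 mOsm/kg

7.4 mOsm/kg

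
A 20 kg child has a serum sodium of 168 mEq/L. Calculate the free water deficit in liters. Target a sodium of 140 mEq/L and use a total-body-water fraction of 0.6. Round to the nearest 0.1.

TBW = 0.6 · 20 = 12 L
Free water deficit = TBW · (Na/140 − 1)
= 12 · (168/140 − 1)
= 12 · 0.2
= 2.4 L

2.4 L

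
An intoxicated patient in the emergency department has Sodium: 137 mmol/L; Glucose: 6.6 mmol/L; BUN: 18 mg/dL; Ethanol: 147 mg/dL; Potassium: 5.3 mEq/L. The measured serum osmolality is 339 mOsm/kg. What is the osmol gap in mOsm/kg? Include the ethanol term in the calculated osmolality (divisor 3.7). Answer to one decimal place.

Calculated osmolality = 2·Na + glucose + BUN/2.8 + ethanol/3.7
= 2·137 + 6.6 + 18/2.8 + 147/3.7
= 274 + 6.60 + 6.43 + 39.73
= 326.76 mOsm/kg ≈ 326.8 mOsm/kg
Osmolar gap = measured − calculated = 339 − 326.8 = 12.2 mOsm/kg

12.2 mOsm/kg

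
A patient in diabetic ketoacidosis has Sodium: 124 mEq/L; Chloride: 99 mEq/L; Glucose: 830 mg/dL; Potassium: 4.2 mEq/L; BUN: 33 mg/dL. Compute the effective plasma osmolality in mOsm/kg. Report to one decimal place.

Effective osmolality excludes urea (freely permeant across cell membranes):
2·Na + glucose/18
= 2·124 + 830/18
= 248 + 46.11
= 294.11 mOsm/kg

294.1 mOsm/kg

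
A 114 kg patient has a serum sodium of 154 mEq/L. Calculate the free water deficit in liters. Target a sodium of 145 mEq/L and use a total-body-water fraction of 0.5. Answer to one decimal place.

3.5 L

TBW = 0.5 · 114 = 57 L
Free water deficit = TBW · (Na/145 − 1)
= 57 · (154/145 − 1)
= 57 · 0.0621
= 3.54 L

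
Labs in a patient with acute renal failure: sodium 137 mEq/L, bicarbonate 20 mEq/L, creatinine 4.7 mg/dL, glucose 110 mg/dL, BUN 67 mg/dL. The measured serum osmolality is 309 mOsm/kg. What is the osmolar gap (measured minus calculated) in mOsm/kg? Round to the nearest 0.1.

Calculated osmolality = 2·Na + glucose/18 + BUN/2.8
= 2·137 + 110/18 + 67/2.8
= 274 + 6.11 + 23.93
= 304.04 mOsm/kg ≈ 304.0 mOsm/kg
Osmolar gap = measured − calculated = 309 − 304.0 = 5.0 mOsm/kg

5.0 mOsm/kg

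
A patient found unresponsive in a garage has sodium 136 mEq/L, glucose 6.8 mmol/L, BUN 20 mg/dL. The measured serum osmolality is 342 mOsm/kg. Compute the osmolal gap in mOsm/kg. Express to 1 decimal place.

Calculated osmolality = 2·Na + glucose + BUN/2.8
= 2·136 + 6.8 + 20/2.8
= 272 + 6.80 + 7.14
= 285.94 mOsm/kg ≈ 285.9 mOsm/kg
Osmolar gap = measured − calculated = 342 − 285.9 = 56.1 mOsm/kg

56.1 mOsm/kg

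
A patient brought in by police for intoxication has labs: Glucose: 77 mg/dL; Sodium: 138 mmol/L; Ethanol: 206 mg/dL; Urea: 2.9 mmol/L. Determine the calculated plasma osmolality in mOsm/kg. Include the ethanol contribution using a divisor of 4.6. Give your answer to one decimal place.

Calculated osmolality = 2·Na + glucose/18 + urea + ethanol/4.6
= 2·138 + 77/18 + 2.9 + 206/4.6
= 276 + 4.28 + 2.90 + 44.78
= 327.96 mOsm/kg

328.0 mOsm/kg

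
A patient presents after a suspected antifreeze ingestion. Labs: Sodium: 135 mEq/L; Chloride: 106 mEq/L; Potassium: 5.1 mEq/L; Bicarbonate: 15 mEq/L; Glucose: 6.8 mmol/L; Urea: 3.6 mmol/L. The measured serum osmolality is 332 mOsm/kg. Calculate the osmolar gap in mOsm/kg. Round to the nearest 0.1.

Calculated osmolality = 2·Na + glucose + urea
= 2·135 + 6.8 + 3.6
= 270 + 6.80 + 3.60
= 280.4 mOsm/kg ≈ 280.4 mOsm/kg
Osmolar gap = measured − calculated = 332 − 280.4 = 51.6 mOsm/kg

51.6 mOsm/kg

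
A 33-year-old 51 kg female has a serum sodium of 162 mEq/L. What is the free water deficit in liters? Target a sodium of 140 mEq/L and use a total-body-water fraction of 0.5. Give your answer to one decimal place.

4.0 L

TBW = 0.5 · 51 = 25.5 L
Free water deficit = TBW · (Na/140 − 1)
= 25.5 · (162/140 − 1)
= 25.5 · 0.1571
= 4.01 L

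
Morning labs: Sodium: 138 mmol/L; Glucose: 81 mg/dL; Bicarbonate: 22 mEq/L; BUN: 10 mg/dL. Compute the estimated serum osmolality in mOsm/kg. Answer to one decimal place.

284.1 mOsm/kg

Calculated osmolality = 2·Na + glucose/18 + BUN/2.8
= 2·138 + 81/18 + 10/2.8
= 276 + 4.50 + 3.57
= 284.07 mOsm/kg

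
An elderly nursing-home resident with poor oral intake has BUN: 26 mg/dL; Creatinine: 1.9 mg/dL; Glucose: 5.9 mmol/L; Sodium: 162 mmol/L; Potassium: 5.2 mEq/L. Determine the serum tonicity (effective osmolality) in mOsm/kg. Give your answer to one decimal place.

329.9 mOsm/kg

Effective osmolality excludes urea (freely permeant across cell membranes):
2·Na + glucose
= 2·162 + 5.9
= 324 + 5.9
= 329.9 mOsm/kg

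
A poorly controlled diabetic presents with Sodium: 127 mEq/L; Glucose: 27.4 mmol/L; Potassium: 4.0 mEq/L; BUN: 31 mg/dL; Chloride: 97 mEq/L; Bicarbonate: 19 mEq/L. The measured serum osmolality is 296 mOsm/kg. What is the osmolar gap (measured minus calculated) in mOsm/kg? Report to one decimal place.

3.5 mOsm/kg

Calculated osmolality = 2·Na + glucose + BUN/2.8
= 2·127 + 27.4 + 31/2.8
= 254 + 27.40 + 11.07
= 292.47 mOsm/kg ≈ 292.5 mOsm/kg
Osmolar gap = measured − calculated = 296 − 292.5 = 3.5 mOsm/kg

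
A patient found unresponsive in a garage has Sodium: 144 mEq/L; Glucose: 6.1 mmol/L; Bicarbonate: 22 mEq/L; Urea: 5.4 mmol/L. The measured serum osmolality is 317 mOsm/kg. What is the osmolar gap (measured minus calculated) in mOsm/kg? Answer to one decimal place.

17.5 mOsm/kg

Calculated osmolality = 2·Na + glucose + urea
= 2·144 + 6.1 + 5.4
= 288 + 6.10 + 5.40
= 299.5 mOsm/kg ≈ 299.5 mOsm/kg
Osmolar gap = measured − calculated = 317 − 299.5 = 17.5 mOsm/kg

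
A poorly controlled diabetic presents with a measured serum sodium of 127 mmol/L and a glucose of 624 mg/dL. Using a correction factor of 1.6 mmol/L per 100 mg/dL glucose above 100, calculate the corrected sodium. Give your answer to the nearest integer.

135 mmol/L

Corrected Na = measured Na + 1.6 · (glucose − 100)/100
= 127 + 1.6 · (624 − 100)/100
= 127 + 8.4
= 135.4 mmol/L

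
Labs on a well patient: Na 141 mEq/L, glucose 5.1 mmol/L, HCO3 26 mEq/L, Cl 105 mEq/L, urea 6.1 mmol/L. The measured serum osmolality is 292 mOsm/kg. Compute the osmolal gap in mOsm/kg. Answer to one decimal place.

-1.2 mOsm/kg

Calculated osmolality = 2·Na + glucose + urea
= 2·141 + 5.1 + 6.1
= 282 + 5.10 + 6.10
= 293.2 mOsm/kg ≈ 293.2 mOsm/kg
Osmolar gap = measured − calculated = 292 − 293.2 = -1.2 mOsm/kg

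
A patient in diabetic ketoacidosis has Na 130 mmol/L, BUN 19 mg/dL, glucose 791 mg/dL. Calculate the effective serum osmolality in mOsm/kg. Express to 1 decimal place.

303.9 mOsm/kg

Effective osmolality excludes urea (freely permeant across cell membranes):
2·Na + glucose/18
= 2·130 + 791/18
= 260 + 43.94
= 303.94 mOsm/kg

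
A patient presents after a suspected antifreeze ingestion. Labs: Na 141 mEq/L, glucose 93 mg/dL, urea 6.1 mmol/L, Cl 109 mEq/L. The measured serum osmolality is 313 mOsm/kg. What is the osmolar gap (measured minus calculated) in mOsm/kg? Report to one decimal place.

19.7 mOsm/kg

Calculated osmolality = 2·Na + glucose/18 + urea
= 2·141 + 93/18 + 6.1
= 282 + 5.17 + 6.10
= 293.27 mOsm/kg ≈ 293.3 mOsm/kg
Osmolar gap = measured − calculated = 313 − 293.3 = 19.7 mOsm/kg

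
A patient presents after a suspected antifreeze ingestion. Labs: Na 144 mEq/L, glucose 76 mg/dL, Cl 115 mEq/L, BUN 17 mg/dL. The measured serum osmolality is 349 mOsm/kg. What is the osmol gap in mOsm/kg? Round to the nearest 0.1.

Calculated osmolality = 2·Na + glucose/18 + BUN/2.8
= 2·144 + 76/18 + 17/2.8
= 288 + 4.22 + 6.07
= 298.29 mOsm/kg ≈ 298.3 mOsm/kg
Osmolar gap = measured − calculated = 349 − 298.3 = 50.7 mOsm/kg

50.7 mOsm/kg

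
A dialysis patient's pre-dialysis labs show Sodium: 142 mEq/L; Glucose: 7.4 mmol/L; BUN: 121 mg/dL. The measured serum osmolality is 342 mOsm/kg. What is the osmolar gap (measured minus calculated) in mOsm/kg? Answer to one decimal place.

Calculated osmolality = 2·Na + glucose + BUN/2.8
= 2·142 + 7.4 + 121/2.8
= 284 + 7.40 + 43.21
= 334.61 mOsm/kg ≈ 334.6 mOsm/kg
Osmolar gap = measured − calculated = 342 − 334.6 = 7.4 mOsm/kg

7.4 mOsm/kg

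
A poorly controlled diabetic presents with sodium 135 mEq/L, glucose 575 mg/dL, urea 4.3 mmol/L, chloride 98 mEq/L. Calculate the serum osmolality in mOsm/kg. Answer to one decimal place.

Calculated osmolality = 2·Na + glucose/18 + urea
= 2·135 + 575/18 + 4.3
= 270 + 31.94 + 4.30
= 306.24 mOsm/kg

306.2 mOsm/kg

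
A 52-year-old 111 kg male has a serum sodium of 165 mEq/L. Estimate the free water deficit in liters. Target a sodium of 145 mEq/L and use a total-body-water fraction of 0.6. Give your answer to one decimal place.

9.2 L

TBW = 0.6 · 111 = 66.6 L
Free water deficit = TBW · (Na/145 − 1)
= 66.6 · (165/145 − 1)
= 66.6 · 0.1379
= 9.18 L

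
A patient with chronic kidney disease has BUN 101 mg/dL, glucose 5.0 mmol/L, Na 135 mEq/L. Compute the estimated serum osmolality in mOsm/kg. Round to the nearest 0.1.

311.1 mOsm/kg

Calculated osmolality = 2·Na + glucose + BUN/2.8
= 2·135 + 5 + 101/2.8
= 270 + 5 + 36.07
= 311.07 mOsm/kg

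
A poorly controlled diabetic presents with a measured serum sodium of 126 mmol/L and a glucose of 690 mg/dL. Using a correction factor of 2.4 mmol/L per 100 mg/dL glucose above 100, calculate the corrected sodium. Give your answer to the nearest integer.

Corrected Na = measured Na + 2.4 · (glucose − 100)/100
= 126 + 2.4 · (690 − 100)/100
= 126 + 14.2
= 140.2 mmol/L

140 mmol/L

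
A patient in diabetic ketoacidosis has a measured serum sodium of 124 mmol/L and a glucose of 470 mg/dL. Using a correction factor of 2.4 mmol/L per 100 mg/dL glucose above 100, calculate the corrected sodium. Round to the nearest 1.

133 mmol/L

Corrected Na = measured Na + 2.4 · (glucose − 100)/100
= 124 + 2.4 · (470 − 100)/100
= 124 + 8.9
= 132.9 mmol/L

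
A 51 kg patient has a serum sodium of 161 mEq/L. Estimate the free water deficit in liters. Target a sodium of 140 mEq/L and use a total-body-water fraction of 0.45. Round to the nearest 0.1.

TBW = 0.45 · 51 = 22.95 L
Free water deficit = TBW · (Na/140 − 1)
= 22.95 · (161/140 − 1)
= 22.95 · 0.15
= 3.44 L

3.4 L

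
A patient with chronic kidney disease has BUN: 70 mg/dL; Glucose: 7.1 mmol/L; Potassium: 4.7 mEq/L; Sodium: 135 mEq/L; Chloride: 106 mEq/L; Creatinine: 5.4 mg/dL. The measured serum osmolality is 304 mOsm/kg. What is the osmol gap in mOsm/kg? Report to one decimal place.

1.9 mOsm/kg

Calculated osmolality = 2·Na + glucose + BUN/2.8
= 2·135 + 7.1 + 70/2.8
= 270 + 7.10 + 25
= 302.1 mOsm/kg ≈ 302.1 mOsm/kg
Osmolar gap = measured − calculated = 304 − 302.1 = 1.9 mOsm/kg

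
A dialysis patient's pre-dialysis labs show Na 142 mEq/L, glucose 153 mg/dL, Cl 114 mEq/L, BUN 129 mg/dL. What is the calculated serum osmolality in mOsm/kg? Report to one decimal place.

338.6 mOsm/kg

Calculated osmolality = 2·Na + glucose/18 + BUN/2.8
= 2·142 + 153/18 + 129/2.8
= 284 + 8.50 + 46.07
= 338.57 mOsm/kg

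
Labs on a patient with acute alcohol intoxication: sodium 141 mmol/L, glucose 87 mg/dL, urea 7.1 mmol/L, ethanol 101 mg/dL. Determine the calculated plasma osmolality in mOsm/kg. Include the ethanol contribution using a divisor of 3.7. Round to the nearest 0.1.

Calculated osmolality = 2·Na + glucose/18 + urea + ethanol/3.7
= 2·141 + 87/18 + 7.1 + 101/3.7
= 282 + 4.83 + 7.10 + 27.30
= 321.23 mOsm/kg

321.2 mOsm/kg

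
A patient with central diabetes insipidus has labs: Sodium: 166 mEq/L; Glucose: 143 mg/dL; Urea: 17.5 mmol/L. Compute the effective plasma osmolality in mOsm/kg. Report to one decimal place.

Effective osmolality excludes urea (freely permeant across cell membranes):
2·Na + glucose/18
= 2·166 + 143/18
= 332 + 7.94
= 339.94 mOsm/kg

339.9 mOsm/kg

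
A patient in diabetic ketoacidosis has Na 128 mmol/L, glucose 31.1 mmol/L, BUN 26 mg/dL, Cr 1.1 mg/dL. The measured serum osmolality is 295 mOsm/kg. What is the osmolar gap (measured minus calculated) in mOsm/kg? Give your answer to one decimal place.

Calculated osmolality = 2·Na + glucose + BUN/2.8
= 2·128 + 31.1 + 26/2.8
= 256 + 31.10 + 9.29
= 296.39 mOsm/kg ≈ 296.4 mOsm/kg
Osmolar gap = measured − calculated = 295 − 296.4 = -1.4 mOsm/kg

-1.4 mOsm/kg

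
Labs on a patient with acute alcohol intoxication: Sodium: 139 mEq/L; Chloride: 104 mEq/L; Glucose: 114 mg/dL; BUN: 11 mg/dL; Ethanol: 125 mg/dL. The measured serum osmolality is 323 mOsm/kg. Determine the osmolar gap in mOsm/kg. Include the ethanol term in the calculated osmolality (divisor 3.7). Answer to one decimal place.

1.0 mOsm/kg

Calculated osmolality = 2·Na + glucose/18 + BUN/2.8 + ethanol/3.7
= 2·139 + 114/18 + 11/2.8 + 125/3.7
= 278 + 6.33 + 3.93 + 33.78
= 322.04 mOsm/kg ≈ 322.0 mOsm/kg
Osmolar gap = measured − calculated = 323 − 322.0 = 1.0 mOsm/kg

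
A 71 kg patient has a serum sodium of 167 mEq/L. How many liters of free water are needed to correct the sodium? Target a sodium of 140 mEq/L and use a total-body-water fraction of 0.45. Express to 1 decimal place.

6.2 L

TBW = 0.45 · 71 = 31.95 L
Free water deficit = TBW · (Na/140 − 1)
= 31.95 · (167/140 − 1)
= 31.95 · 0.1929
= 6.16 L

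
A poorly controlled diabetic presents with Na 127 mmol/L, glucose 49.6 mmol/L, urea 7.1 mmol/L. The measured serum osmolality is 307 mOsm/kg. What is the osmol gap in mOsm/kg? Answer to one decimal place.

Calculated osmolality = 2·Na + glucose + urea
= 2·127 + 49.6 + 7.1
= 254 + 49.60 + 7.10
= 310.7 mOsm/kg ≈ 310.7 mOsm/kg
Osmolar gap = measured − calculated = 307 − 310.7 = -3.7 mOsm/kg

-3.7 mOsm/kg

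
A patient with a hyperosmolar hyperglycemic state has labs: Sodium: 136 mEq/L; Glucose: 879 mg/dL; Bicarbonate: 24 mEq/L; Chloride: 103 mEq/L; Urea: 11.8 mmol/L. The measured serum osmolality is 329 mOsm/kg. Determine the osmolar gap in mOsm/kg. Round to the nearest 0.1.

-3.6 mOsm/kg

Calculated osmolality = 2·Na + glucose/18 + urea
= 2·136 + 879/18 + 11.8
= 272 + 48.83 + 11.80
= 332.63 mOsm/kg ≈ 332.6 mOsm/kg
Osmolar gap = measured − calculated = 329 − 332.6 = -3.6 mOsm/kg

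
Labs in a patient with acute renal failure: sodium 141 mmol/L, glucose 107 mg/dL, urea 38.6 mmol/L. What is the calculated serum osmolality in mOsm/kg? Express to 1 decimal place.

326.5 mOsm/kg

Calculated osmolality = 2·Na + glucose/18 + urea
= 2·141 + 107/18 + 38.6
= 282 + 5.94 + 38.60
= 326.54 mOsm/kg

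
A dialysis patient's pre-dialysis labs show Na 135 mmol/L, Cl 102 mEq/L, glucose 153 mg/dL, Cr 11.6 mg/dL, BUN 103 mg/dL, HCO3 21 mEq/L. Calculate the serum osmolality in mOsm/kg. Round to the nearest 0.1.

315.3 mOsm/kg

Calculated osmolality = 2·Na + glucose/18 + BUN/2.8
= 2·135 + 153/18 + 103/2.8
= 270 + 8.50 + 36.79
= 315.29 mOsm/kg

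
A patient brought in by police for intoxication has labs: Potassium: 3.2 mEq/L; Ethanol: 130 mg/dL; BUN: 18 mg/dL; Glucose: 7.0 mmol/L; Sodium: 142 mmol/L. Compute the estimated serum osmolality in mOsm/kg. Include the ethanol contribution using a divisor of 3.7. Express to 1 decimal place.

332.6 mOsm/kg

Calculated osmolality = 2·Na + glucose + BUN/2.8 + ethanol/3.7
= 2·142 + 7 + 18/2.8 + 130/3.7
= 284 + 7 + 6.43 + 35.14
= 332.57 mOsm/kg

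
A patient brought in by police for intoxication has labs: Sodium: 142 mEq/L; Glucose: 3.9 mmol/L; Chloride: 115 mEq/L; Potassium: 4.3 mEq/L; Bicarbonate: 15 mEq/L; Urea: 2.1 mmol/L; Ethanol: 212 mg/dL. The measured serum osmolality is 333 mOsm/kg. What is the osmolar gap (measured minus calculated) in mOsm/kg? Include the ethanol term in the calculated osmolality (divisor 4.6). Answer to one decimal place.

Calculated osmolality = 2·Na + glucose + urea + ethanol/4.6
= 2·142 + 3.9 + 2.1 + 212/4.6
= 284 + 3.90 + 2.10 + 46.09
= 336.09 mOsm/kg ≈ 336.1 mOsm/kg
Osmolar gap = measured − calculated = 333 − 336.1 = -3.1 mOsm/kg

-3.1 mOsm/kg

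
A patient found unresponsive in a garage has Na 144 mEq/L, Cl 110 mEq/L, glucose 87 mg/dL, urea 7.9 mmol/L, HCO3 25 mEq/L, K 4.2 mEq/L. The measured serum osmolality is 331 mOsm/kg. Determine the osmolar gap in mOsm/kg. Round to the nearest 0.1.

Calculated osmolality = 2·Na + glucose/18 + urea
= 2·144 + 87/18 + 7.9
= 288 + 4.83 + 7.90
= 300.73 mOsm/kg ≈ 300.7 mOsm/kg
Osmolar gap = measured − calculated = 331 − 300.7 = 30.3 mOsm/kg

30.3 mOsm/kg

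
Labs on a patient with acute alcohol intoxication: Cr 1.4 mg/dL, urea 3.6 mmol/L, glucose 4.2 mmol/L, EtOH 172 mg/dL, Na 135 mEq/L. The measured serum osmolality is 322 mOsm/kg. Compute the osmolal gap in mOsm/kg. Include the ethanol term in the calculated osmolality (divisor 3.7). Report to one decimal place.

-2.3 mOsm/kg

Calculated osmolality = 2·Na + glucose + urea + ethanol/3.7
= 2·135 + 4.2 + 3.6 + 172/3.7
= 270 + 4.20 + 3.60 + 46.49
= 324.29 mOsm/kg ≈ 324.3 mOsm/kg
Osmolar gap = measured − calculated = 322 − 324.3 = -2.3 mOsm/kg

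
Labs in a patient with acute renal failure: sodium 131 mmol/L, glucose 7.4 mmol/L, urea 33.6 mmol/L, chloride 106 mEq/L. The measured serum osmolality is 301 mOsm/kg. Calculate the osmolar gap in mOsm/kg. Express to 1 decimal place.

-2.0 mOsm/kg

Calculated osmolality = 2·Na + glucose + urea
= 2·131 + 7.4 + 33.6
= 262 + 7.40 + 33.60
= 303 mOsm/kg ≈ 303.0 mOsm/kg
Osmolar gap = measured − calculated = 301 − 303.0 = -2.0 mOsm/kg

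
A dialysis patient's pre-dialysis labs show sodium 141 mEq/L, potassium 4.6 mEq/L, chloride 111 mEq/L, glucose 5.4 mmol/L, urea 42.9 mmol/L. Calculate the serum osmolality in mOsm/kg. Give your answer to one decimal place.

330.3 mOsm/kg

Calculated osmolality = 2·Na + glucose + urea
= 2·141 + 5.4 + 42.9
= 282 + 5.40 + 42.90
= 330.3 mOsm/kg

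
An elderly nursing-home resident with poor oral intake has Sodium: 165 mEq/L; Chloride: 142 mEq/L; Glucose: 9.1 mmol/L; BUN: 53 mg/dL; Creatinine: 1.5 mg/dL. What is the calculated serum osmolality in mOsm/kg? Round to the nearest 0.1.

358.0 mOsm/kg

Calculated osmolality = 2·Na + glucose + BUN/2.8
= 2·165 + 9.1 + 53/2.8
= 330 + 9.10 + 18.93
= 358.03 mOsm/kg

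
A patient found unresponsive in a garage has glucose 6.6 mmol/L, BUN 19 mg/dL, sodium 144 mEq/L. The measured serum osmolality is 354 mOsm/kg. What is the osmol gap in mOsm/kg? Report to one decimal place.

Calculated osmolality = 2·Na + glucose + BUN/2.8
= 2·144 + 6.6 + 19/2.8
= 288 + 6.60 + 6.79
= 301.39 mOsm/kg ≈ 301.4 mOsm/kg
Osmolar gap = measured − calculated = 354 − 301.4 = 52.6 mOsm/kg

52.6 mOsm/kg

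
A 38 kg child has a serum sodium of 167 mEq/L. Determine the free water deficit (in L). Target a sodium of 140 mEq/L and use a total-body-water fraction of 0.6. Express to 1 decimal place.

4.4 L

TBW = 0.6 · 38 = 22.8 L
Free water deficit = TBW · (Na/140 − 1)
= 22.8 · (167/140 − 1)
= 22.8 · 0.1929
= 4.4 L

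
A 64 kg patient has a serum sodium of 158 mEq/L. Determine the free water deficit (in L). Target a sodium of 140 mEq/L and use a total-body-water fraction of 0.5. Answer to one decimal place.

4.1 L

TBW = 0.5 · 64 = 32 L
Free water deficit = TBW · (Na/140 − 1)
= 32 · (158/140 − 1)
= 32 · 0.1286
= 4.12 L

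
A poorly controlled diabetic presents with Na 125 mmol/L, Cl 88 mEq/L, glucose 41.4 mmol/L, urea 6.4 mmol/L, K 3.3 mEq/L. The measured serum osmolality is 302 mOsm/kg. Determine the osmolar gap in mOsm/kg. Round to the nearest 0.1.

4.2 mOsm/kg

Calculated osmolality = 2·Na + glucose + urea
= 2·125 + 41.4 + 6.4
= 250 + 41.40 + 6.40
= 297.8 mOsm/kg ≈ 297.8 mOsm/kg
Osmolar gap = measured − calculated = 302 − 297.8 = 4.2 mOsm/kg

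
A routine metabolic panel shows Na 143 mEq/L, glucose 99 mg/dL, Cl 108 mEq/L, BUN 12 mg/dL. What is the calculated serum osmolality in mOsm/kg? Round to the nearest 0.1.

Calculated osmolality = 2·Na + glucose/18 + BUN/2.8
= 2·143 + 99/18 + 12/2.8
= 286 + 5.50 + 4.29
= 295.79 mOsm/kg

295.8 mOsm/kg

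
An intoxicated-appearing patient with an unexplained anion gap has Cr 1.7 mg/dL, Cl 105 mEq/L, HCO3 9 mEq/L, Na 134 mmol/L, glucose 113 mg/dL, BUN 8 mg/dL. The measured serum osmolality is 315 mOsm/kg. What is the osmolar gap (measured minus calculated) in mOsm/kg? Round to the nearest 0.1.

37.9 mOsm/kg

Calculated osmolality = 2·Na + glucose/18 + BUN/2.8
= 2·134 + 113/18 + 8/2.8
= 268 + 6.28 + 2.86
= 277.14 mOsm/kg ≈ 277.1 mOsm/kg
Osmolar gap = measured − calculated = 315 − 277.1 = 37.9 mOsm/kg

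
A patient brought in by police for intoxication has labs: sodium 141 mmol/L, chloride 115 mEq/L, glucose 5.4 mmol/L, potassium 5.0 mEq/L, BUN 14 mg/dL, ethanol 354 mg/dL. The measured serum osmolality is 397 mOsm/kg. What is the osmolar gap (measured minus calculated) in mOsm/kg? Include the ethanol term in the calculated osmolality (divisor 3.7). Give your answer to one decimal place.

Calculated osmolality = 2·Na + glucose + BUN/2.8 + ethanol/3.7
= 2·141 + 5.4 + 14/2.8 + 354/3.7
= 282 + 5.40 + 5 + 95.68
= 388.08 mOsm/kg ≈ 388.1 mOsm/kg
Osmolar gap = measured − calculated = 397 − 388.1 = 8.9 mOsm/kg

8.9 mOsm/kg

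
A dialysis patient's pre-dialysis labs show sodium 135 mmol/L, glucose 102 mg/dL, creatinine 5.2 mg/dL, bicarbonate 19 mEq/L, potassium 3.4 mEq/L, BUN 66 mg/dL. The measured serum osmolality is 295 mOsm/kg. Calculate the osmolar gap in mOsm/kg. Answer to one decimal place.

Calculated osmolality = 2·Na + glucose/18 + BUN/2.8
= 2·135 + 102/18 + 66/2.8
= 270 + 5.67 + 23.57
= 299.24 mOsm/kg ≈ 299.2 mOsm/kg
Osmolar gap = measured − calculated = 295 − 299.2 = -4.2 mOsm/kg

-4.2 mOsm/kg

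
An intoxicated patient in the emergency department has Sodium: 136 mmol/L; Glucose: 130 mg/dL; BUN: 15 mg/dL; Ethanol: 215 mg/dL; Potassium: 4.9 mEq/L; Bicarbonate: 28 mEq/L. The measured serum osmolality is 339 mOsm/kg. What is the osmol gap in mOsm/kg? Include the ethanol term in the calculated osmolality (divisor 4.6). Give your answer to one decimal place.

7.7 mOsm/kg

Calculated osmolality = 2·Na + glucose/18 + BUN/2.8 + ethanol/4.6
= 2·136 + 130/18 + 15/2.8 + 215/4.6
= 272 + 7.22 + 5.36 + 46.74
= 331.32 mOsm/kg ≈ 331.3 mOsm/kg
Osmolar gap = measured − calculated = 339 − 331.3 = 7.7 mOsm/kg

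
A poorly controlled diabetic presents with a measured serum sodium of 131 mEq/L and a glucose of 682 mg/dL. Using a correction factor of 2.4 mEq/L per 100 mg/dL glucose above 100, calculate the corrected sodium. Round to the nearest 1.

Corrected Na = measured Na + 2.4 · (glucose − 100)/100
= 131 + 2.4 · (682 − 100)/100
= 131 + 14
= 145 mEq/L

145 mEq/L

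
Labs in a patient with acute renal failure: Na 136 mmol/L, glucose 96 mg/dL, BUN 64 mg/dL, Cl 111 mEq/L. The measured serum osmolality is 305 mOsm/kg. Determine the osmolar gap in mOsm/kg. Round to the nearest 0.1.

4.8 mOsm/kg

Calculated osmolality = 2·Na + glucose/18 + BUN/2.8
= 2·136 + 96/18 + 64/2.8
= 272 + 5.33 + 22.86
= 300.19 mOsm/kg ≈ 300.2 mOsm/kg
Osmolar gap = measured − calculated = 305 − 300.2 = 4.8 mOsm/kg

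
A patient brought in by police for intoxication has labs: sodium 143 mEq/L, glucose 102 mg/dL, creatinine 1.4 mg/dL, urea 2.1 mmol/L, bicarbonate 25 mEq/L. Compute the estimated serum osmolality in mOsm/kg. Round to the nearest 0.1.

293.8 mOsm/kg

Calculated osmolality = 2·Na + glucose/18 + urea
= 2·143 + 102/18 + 2.1
= 286 + 5.67 + 2.10
= 293.77 mOsm/kg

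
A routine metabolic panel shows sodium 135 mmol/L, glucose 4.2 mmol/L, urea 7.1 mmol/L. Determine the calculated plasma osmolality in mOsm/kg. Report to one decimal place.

281.3 mOsm/kg

Calculated osmolality = 2·Na + glucose + urea
= 2·135 + 4.2 + 7.1
= 270 + 4.20 + 7.10
= 281.3 mOsm/kg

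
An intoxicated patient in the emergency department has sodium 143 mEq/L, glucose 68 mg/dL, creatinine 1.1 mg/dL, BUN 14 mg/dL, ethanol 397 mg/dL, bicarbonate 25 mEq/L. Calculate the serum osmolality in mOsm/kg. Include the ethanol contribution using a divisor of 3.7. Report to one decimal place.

Calculated osmolality = 2·Na + glucose/18 + BUN/2.8 + ethanol/3.7
= 2·143 + 68/18 + 14/2.8 + 397/3.7
= 286 + 3.78 + 5 + 107.30
= 402.08 mOsm/kg

402.1 mOsm/kg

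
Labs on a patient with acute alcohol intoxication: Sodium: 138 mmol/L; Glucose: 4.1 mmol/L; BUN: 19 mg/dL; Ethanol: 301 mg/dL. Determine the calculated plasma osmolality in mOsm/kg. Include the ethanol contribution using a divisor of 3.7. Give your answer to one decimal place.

Calculated osmolality = 2·Na + glucose + BUN/2.8 + ethanol/3.7
= 2·138 + 4.1 + 19/2.8 + 301/3.7
= 276 + 4.10 + 6.79 + 81.35
= 368.24 mOsm/kg

368.2 mOsm/kg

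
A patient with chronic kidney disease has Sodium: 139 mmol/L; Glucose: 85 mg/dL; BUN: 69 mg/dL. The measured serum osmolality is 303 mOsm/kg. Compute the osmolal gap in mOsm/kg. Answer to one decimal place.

Calculated osmolality = 2·Na + glucose/18 + BUN/2.8
= 2·139 + 85/18 + 69/2.8
= 278 + 4.72 + 24.64
= 307.36 mOsm/kg ≈ 307.4 mOsm/kg
Osmolar gap = measured − calculated = 303 − 307.4 = -4.4 mOsm/kg

-4.4 mOsm/kg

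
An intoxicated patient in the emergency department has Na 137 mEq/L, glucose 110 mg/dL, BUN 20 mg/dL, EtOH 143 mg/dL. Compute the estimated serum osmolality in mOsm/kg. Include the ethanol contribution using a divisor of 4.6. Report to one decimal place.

318.3 mOsm/kg

Calculated osmolality = 2·Na + glucose/18 + BUN/2.8 + ethanol/4.6
= 2·137 + 110/18 + 20/2.8 + 143/4.6
= 274 + 6.11 + 7.14 + 31.09
= 318.34 mOsm/kg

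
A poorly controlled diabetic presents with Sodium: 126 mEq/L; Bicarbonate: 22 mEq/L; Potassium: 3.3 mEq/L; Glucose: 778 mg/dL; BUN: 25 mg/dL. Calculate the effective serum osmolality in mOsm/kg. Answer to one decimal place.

Effective osmolality excludes urea (freely permeant across cell membranes):
2·Na + glucose/18
= 2·126 + 778/18
= 252 + 43.22
= 295.22 mOsm/kg

295.2 mOsm/kg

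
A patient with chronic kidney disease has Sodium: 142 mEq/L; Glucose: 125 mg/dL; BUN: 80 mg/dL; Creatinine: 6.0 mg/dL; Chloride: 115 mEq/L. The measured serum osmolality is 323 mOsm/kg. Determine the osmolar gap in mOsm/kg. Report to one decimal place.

3.5 mOsm/kg

Calculated osmolality = 2·Na + glucose/18 + BUN/2.8
= 2·142 + 125/18 + 80/2.8
= 284 + 6.94 + 28.57
= 319.51 mOsm/kg ≈ 319.5 mOsm/kg
Osmolar gap = measured − calculated = 323 − 319.5 = 3.5 mOsm/kg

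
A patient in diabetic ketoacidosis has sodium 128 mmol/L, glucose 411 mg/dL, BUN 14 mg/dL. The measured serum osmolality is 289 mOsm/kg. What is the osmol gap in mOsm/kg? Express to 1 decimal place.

5.2 mOsm/kg

Calculated osmolality = 2·Na + glucose/18 + BUN/2.8
= 2·128 + 411/18 + 14/2.8
= 256 + 22.83 + 5
= 283.83 mOsm/kg ≈ 283.8 mOsm/kg
Osmolar gap = measured − calculated = 289 − 283.8 = 5.2 mOsm/kg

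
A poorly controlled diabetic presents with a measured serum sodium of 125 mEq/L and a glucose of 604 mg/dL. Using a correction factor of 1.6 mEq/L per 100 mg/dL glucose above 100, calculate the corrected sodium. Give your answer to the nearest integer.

Corrected Na = measured Na + 1.6 · (glucose − 100)/100
= 125 + 1.6 · (604 − 100)/100
= 125 + 8.1
= 133.1 mEq/L

133 mEq/L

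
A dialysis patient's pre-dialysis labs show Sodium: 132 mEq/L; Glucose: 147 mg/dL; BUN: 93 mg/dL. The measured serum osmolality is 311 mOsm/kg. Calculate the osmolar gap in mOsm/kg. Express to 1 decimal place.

5.6 mOsm/kg

Calculated osmolality = 2·Na + glucose/18 + BUN/2.8
= 2·132 + 147/18 + 93/2.8
= 264 + 8.17 + 33.21
= 305.38 mOsm/kg ≈ 305.4 mOsm/kg
Osmolar gap = measured − calculated = 311 − 305.4 = 5.6 mOsm/kg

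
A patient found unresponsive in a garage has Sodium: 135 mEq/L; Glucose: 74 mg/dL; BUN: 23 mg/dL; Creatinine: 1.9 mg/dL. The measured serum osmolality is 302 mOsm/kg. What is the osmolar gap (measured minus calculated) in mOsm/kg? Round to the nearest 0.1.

Calculated osmolality = 2·Na + glucose/18 + BUN/2.8
= 2·135 + 74/18 + 23/2.8
= 270 + 4.11 + 8.21
= 282.32 mOsm/kg ≈ 282.3 mOsm/kg
Osmolar gap = measured − calculated = 302 − 282.3 = 19.7 mOsm/kg

19.7 mOsm/kg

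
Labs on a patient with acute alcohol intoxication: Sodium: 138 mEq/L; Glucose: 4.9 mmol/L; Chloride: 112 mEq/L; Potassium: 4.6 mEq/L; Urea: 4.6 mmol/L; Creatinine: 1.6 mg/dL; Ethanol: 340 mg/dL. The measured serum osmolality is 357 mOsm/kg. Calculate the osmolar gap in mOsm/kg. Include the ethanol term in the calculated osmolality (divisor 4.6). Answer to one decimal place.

Calculated osmolality = 2·Na + glucose + urea + ethanol/4.6
= 2·138 + 4.9 + 4.6 + 340/4.6
= 276 + 4.90 + 4.60 + 73.91
= 359.41 mOsm/kg ≈ 359.4 mOsm/kg
Osmolar gap = measured − calculated = 357 − 359.4 = -2.4 mOsm/kg

-2.4 mOsm/kg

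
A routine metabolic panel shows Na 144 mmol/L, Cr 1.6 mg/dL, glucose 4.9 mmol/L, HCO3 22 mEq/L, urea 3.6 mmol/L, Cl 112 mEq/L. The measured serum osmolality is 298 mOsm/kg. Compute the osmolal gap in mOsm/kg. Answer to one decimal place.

Calculated osmolality = 2·Na + glucose + urea
= 2·144 + 4.9 + 3.6
= 288 + 4.90 + 3.60
= 296.5 mOsm/kg ≈ 296.5 mOsm/kg
Osmolar gap = measured − calculated = 298 − 296.5 = 1.5 mOsm/kg

1.5 mOsm/kg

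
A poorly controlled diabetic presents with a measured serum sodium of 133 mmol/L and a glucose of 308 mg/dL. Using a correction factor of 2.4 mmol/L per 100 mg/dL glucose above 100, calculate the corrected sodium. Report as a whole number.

Corrected Na = measured Na + 2.4 · (glucose − 100)/100
= 133 + 2.4 · (308 − 100)/100
= 133 + 5
= 138 mmol/L

138 mmol/L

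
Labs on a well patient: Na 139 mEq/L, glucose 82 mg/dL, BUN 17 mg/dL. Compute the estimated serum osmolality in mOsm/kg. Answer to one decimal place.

288.6 mOsm/kg

Calculated osmolality = 2·Na + glucose/18 + BUN/2.8
= 2·139 + 82/18 + 17/2.8
= 278 + 4.56 + 6.07
= 288.63 mOsm/kg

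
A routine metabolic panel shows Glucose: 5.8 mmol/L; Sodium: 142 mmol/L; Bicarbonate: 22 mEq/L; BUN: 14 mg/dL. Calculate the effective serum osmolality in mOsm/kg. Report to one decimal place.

Effective osmolality excludes urea (freely permeant across cell membranes):
2·Na + glucose
= 2·142 + 5.8
= 284 + 5.8
= 289.8 mOsm/kg

289.8 mOsm/kg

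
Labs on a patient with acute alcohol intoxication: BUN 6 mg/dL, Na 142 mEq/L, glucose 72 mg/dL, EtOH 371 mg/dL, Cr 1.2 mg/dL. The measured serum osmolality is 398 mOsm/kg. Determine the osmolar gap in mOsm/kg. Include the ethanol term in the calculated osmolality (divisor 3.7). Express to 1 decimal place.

7.6 mOsm/kg

Calculated osmolality = 2·Na + glucose/18 + BUN/2.8 + ethanol/3.7
= 2·142 + 72/18 + 6/2.8 + 371/3.7
= 284 + 4 + 2.14 + 100.27
= 390.41 mOsm/kg ≈ 390.4 mOsm/kg
Osmolar gap = measured − calculated = 398 − 390.4 = 7.6 mOsm/kg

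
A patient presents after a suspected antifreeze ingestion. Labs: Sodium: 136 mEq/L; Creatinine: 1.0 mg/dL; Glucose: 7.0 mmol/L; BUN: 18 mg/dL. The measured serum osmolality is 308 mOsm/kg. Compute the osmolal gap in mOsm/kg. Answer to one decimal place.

22.6 mOsm/kg

Calculated osmolality = 2·Na + glucose + BUN/2.8
= 2·136 + 7 + 18/2.8
= 272 + 7 + 6.43
= 285.43 mOsm/kg ≈ 285.4 mOsm/kg
Osmolar gap = measured − calculated = 308 − 285.4 = 22.6 mOsm/kg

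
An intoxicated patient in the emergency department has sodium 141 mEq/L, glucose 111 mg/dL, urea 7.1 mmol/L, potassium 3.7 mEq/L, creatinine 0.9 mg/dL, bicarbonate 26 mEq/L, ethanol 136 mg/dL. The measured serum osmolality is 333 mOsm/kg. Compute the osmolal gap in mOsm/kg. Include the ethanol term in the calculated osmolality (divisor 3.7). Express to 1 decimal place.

Calculated osmolality = 2·Na + glucose/18 + urea + ethanol/3.7
= 2·141 + 111/18 + 7.1 + 136/3.7
= 282 + 6.17 + 7.10 + 36.76
= 332.03 mOsm/kg ≈ 332.0 mOsm/kg
Osmolar gap = measured − calculated = 333 − 332.0 = 1.0 mOsm/kg

1.0 mOsm/kg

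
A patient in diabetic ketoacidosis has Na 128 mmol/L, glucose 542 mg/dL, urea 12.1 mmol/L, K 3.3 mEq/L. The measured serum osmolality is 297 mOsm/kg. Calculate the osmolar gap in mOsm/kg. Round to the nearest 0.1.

-1.2 mOsm/kg

Calculated osmolality = 2·Na + glucose/18 + urea
= 2·128 + 542/18 + 12.1
= 256 + 30.11 + 12.10
= 298.21 mOsm/kg ≈ 298.2 mOsm/kg
Osmolar gap = measured − calculated = 297 − 298.2 = -1.2 mOsm/kg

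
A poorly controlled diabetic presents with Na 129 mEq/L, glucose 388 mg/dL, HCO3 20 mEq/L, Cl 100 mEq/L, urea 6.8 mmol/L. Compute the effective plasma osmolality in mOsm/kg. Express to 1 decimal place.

279.6 mOsm/kg

Effective osmolality excludes urea (freely permeant across cell membranes):
2·Na + glucose/18
= 2·129 + 388/18
= 258 + 21.56
= 279.56 mOsm/kg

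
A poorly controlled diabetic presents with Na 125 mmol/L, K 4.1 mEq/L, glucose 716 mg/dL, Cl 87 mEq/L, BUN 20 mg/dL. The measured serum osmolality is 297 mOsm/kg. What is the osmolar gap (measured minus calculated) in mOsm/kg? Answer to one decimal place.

0.1 mOsm/kg

Calculated osmolality = 2·Na + glucose/18 + BUN/2.8
= 2·125 + 716/18 + 20/2.8
= 250 + 39.78 + 7.14
= 296.92 mOsm/kg ≈ 296.9 mOsm/kg
Osmolar gap = measured − calculated = 297 − 296.9 = 0.1 mOsm/kg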